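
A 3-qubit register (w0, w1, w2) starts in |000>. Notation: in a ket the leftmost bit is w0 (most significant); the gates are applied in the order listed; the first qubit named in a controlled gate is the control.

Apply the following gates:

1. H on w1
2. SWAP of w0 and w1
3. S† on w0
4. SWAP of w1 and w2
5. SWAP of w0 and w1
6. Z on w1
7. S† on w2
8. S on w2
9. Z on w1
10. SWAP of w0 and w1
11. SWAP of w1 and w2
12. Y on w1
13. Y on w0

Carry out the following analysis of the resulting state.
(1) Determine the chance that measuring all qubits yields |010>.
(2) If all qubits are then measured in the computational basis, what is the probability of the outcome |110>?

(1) Outcome |010> occurs with probability 1/2.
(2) A full measurement returns |110> with probability 1/2.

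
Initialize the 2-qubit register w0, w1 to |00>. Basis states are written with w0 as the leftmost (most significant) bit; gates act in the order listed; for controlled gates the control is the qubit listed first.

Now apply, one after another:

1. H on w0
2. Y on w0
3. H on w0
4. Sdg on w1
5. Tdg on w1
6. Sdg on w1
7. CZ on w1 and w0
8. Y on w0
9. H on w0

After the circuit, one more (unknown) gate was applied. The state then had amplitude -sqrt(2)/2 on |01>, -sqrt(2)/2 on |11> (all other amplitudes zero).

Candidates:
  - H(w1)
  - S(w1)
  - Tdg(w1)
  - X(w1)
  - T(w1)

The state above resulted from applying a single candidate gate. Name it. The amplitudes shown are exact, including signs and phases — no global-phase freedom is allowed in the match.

The applied gate was X(w1).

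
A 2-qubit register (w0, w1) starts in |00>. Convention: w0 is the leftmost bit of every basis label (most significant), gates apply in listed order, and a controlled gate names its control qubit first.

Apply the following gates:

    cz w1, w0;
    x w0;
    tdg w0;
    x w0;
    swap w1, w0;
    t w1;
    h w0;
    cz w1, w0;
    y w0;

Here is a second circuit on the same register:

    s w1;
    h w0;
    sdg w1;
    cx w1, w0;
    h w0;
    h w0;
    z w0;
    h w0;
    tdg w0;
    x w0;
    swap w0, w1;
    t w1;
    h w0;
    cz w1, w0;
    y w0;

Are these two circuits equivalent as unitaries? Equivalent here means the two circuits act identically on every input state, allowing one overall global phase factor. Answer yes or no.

Yes: on every input state the two circuits agree up to one overall phase factor.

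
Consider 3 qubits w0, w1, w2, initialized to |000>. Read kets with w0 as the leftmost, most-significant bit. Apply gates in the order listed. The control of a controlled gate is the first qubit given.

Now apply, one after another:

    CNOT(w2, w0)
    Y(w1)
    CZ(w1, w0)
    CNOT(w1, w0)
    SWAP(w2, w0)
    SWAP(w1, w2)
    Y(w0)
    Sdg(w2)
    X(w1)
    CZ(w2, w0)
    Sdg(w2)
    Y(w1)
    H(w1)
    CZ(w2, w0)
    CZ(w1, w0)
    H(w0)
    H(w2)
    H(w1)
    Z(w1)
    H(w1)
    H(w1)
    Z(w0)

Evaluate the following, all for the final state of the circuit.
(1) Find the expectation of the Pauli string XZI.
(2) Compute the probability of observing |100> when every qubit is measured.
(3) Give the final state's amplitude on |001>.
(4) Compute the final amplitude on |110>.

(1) In the final state, XZI has expectation 1. Key observation: gates 20-21 undo each other exactly, leaving only the rest of the circuit to track.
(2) Outcome |100> occurs with probability 1/4.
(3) |001> carries amplitude -I/2 in the final state.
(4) The final state's coefficient on |110> equals 0.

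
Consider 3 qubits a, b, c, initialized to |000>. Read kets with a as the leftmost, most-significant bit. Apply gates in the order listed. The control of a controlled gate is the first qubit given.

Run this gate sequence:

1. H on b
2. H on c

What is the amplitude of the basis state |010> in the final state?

The final state's coefficient on |010> equals 1/2.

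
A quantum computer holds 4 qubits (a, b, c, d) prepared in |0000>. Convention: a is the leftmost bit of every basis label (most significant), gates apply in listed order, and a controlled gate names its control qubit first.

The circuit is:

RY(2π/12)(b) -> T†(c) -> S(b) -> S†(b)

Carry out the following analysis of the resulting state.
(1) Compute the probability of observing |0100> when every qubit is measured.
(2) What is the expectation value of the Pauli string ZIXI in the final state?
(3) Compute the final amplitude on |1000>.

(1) The probability of measuring |0100> is 1/2 - sqrt(3)/4. Key observation: steps 3-4 multiply out to the identity, so the circuit reduces to the remaining gates.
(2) In the final state, ZIXI has expectation 0.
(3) The amplitude on |1000> is 0.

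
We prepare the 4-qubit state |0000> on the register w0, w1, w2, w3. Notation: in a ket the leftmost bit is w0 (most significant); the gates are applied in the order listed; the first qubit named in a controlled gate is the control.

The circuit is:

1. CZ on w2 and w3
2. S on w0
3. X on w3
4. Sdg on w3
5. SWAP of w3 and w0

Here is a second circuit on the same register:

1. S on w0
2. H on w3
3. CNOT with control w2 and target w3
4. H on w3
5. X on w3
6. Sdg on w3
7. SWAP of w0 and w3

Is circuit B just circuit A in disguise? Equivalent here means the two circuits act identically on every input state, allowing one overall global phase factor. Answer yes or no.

Yes — the two circuits implement the same unitary up to a global phase.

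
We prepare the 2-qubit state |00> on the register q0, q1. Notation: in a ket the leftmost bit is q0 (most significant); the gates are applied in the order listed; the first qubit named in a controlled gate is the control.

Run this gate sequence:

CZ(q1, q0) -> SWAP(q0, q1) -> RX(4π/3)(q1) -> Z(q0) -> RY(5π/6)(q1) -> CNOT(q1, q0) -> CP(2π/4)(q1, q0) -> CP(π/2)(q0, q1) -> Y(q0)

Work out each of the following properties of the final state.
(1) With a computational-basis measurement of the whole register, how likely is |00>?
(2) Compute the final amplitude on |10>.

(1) The probability of measuring |00> is 0.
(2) The final state's coefficient on |10> equals -(1 - I)*(sqrt(2)*(2 + I) + sqrt(6)*I)/8.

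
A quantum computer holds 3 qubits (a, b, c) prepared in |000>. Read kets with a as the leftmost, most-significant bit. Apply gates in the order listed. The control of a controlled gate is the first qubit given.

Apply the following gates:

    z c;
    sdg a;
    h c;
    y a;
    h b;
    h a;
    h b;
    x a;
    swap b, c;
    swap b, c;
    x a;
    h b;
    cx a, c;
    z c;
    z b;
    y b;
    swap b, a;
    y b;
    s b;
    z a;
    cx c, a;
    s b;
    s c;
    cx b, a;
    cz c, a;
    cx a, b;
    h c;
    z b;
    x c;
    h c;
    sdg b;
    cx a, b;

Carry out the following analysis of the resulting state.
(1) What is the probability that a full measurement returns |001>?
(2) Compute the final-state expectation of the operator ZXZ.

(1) The probability of measuring |001> is 1/8. Key observation: gates 7-12 undo each other exactly, leaving only the rest of the circuit to track.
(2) The observable ZXZ averages to 0.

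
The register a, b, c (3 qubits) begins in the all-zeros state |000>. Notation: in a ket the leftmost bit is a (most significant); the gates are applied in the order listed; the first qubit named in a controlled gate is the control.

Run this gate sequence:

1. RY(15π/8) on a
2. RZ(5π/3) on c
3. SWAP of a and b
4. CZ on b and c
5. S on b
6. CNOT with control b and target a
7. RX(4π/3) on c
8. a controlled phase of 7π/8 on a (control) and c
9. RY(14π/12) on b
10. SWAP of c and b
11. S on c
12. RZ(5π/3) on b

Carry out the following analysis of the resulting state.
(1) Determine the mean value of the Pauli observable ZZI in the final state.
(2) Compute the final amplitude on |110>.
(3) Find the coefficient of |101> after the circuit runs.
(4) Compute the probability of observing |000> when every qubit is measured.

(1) The expectation value of ZZI is -sqrt(sqrt(2) + 2)/4.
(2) The amplitude on |110> is -(sqrt(6) + 3*sqrt(2))*exp(7*I*pi/8)*sin(pi/16)/8.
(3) The final state's coefficient on |101> equals (-sqrt(6) + sqrt(2))*exp(I*pi/3)*sin(pi/16)/8.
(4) Outcome |000> occurs with probability (2 - sqrt(3))*(sqrt(sqrt(2) + 2) + 2)/64.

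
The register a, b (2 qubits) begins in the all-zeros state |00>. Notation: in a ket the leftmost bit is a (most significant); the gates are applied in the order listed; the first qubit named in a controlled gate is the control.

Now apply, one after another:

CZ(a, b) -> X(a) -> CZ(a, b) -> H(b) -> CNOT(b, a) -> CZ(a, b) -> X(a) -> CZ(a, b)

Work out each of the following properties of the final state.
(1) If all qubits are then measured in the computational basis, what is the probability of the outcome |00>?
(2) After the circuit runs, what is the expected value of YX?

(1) Outcome |00> occurs with probability 1/2.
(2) In the final state, YX has expectation 0.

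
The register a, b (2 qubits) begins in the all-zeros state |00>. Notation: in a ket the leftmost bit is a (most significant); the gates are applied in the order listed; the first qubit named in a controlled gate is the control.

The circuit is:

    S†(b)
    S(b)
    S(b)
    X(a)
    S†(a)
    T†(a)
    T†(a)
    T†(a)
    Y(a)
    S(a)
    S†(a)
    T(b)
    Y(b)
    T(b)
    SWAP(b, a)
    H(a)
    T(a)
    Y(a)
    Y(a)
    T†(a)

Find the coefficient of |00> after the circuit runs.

|00> carries amplitude -sqrt(2)/2 in the final state. Key observation: gates 17-20 undo each other exactly, leaving only the rest of the circuit to track.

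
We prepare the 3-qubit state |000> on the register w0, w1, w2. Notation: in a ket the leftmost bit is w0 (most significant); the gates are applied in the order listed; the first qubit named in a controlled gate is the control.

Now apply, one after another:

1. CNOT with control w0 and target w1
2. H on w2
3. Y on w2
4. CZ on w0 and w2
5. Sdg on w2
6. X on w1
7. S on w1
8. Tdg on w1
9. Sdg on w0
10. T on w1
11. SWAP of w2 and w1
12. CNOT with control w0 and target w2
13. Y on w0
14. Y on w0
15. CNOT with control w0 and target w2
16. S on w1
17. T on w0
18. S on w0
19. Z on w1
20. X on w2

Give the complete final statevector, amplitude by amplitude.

The final amplitudes are sqrt(2)/2 on |000>, sqrt(2)/2 on |010>, and 0 on every other basis state. Key observation: the block from step 12 through step 15 cancels to the identity and can be dropped.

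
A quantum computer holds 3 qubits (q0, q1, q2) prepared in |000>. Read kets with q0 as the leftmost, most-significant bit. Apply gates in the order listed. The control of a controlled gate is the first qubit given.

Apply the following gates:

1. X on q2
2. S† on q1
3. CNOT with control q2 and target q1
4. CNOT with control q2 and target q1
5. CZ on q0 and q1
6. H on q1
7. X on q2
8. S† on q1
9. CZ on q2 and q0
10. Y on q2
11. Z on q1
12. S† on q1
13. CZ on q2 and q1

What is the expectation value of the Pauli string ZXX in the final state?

In the final state, ZXX has expectation 0.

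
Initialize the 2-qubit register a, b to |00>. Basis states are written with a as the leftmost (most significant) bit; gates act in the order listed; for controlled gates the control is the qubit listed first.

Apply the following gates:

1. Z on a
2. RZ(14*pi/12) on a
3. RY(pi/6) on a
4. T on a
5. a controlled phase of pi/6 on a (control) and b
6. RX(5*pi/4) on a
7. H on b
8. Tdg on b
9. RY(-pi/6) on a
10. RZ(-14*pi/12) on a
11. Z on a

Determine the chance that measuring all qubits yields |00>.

The probability of measuring |00> is -sqrt(2)/16 - sqrt(3)/32 + 1/4.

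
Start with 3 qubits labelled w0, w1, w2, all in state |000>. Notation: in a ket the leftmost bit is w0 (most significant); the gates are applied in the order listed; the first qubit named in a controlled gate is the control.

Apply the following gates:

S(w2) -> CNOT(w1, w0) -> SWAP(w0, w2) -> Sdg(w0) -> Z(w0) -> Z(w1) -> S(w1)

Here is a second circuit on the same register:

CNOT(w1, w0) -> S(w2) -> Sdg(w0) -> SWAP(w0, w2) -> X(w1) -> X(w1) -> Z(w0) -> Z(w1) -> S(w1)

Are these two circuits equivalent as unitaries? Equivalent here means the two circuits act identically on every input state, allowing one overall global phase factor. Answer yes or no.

No — the two circuits implement different unitaries, even allowing a global phase.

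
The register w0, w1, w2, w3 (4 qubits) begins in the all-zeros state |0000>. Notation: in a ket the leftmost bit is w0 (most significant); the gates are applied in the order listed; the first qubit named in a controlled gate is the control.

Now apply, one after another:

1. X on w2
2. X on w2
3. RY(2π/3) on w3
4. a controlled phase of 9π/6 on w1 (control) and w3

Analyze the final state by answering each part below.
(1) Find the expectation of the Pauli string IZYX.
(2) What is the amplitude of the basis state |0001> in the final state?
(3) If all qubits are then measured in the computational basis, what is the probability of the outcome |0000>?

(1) The observable IZYX averages to 0. Key observation: steps 1-2 multiply out to the identity, so the circuit reduces to the remaining gates.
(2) |0001> carries amplitude sqrt(3)/2 in the final state.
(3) A full measurement returns |0000> with probability 1/4.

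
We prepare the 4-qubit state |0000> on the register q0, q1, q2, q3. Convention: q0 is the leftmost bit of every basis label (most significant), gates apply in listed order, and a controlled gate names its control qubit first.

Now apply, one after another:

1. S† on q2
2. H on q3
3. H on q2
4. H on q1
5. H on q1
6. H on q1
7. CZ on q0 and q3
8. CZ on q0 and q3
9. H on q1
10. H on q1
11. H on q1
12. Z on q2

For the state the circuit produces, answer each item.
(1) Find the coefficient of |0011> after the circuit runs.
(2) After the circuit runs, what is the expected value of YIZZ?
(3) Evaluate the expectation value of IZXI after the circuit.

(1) The final state's coefficient on |0011> equals -1/2. Key observation: the block from step 4 through step 11 cancels to the identity and can be dropped.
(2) The expectation value of YIZZ is 0.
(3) The observable IZXI averages to -1.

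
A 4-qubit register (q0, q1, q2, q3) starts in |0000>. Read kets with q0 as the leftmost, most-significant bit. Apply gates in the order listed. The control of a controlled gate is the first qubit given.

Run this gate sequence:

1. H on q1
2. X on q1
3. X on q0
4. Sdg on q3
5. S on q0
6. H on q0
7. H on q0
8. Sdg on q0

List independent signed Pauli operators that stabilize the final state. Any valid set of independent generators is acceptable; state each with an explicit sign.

The final state is stabilized by the group generated by +IXII, -ZIII, +IIZI, +IIIZ; other independent generating sets are equally valid. Key observation: the block from step 5 through step 8 cancels to the identity and can be dropped.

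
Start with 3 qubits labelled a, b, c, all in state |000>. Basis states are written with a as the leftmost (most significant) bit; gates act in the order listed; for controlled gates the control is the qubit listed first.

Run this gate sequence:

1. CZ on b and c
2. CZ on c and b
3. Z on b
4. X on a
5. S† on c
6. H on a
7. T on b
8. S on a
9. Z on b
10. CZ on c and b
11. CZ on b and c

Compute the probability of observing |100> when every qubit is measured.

The probability of measuring |100> is 1/2.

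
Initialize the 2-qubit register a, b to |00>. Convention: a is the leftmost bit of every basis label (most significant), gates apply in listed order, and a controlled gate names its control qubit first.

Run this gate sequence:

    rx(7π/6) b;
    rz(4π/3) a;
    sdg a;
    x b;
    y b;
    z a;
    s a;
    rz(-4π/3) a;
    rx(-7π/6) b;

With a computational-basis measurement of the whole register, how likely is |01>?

A full measurement returns |01> with probability 1/4.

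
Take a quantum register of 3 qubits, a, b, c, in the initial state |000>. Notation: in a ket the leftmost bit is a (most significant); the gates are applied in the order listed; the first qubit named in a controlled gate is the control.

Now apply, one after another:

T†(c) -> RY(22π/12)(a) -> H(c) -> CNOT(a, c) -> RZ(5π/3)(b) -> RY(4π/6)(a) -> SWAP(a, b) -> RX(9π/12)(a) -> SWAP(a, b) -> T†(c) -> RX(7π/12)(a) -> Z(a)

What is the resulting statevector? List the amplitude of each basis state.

The resulting statevector has amplitude (-2 + sqrt(2) + sqrt(6) - 2*sqrt(3)*I - sqrt(2)*I + sqrt(6)*I)*exp(I*pi/6)/16 on |000>, (-2*sqrt(3) - sqrt(2) + sqrt(6) - sqrt(6)*I - sqrt(2)*I + 2*I)*exp(5*I*pi/12)/16 on |001>, (-sqrt(6) - 2 - sqrt(2) - 2*sqrt(3)*I - sqrt(6)*I + sqrt(2)*I)*exp(I*pi/6)/16 on |010>, (-2*sqrt(3) - sqrt(6) + sqrt(2) + sqrt(2)*I + 2*I + sqrt(6)*I)*exp(5*I*pi/12)/16 on |011>, (-sqrt(6) - sqrt(2) + 2 - sqrt(6)*I + sqrt(2)*I + 2*sqrt(3)*I)*exp(I*pi/6)/16 on |100>, (-sqrt(6) + sqrt(2) + 2*sqrt(3) - 2*I + sqrt(2)*I + sqrt(6)*I)*exp(5*I*pi/12)/16 on |101>, (sqrt(2) + 2 + sqrt(6) - sqrt(2)*I + sqrt(6)*I + 2*sqrt(3)*I)*exp(I*pi/6)/16 on |110>, (-sqrt(2) + sqrt(6) + 2*sqrt(3) - sqrt(6)*I - 2*I - sqrt(2)*I)*exp(5*I*pi/12)/16 on |111>.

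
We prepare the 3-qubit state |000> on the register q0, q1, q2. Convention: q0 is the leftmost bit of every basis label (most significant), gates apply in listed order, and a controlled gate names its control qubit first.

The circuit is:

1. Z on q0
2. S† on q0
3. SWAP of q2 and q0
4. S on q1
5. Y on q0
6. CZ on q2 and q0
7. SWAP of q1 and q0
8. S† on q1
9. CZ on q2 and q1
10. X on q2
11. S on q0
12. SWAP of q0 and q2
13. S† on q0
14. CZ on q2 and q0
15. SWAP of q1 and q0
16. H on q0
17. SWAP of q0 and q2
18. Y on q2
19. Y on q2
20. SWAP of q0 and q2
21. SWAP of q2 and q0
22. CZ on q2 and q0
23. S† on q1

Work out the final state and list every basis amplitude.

After the circuit, the state carries amplitude -sqrt(2)/2 on |010>, sqrt(2)/2 on |011>, and 0 on every other basis state. Key observation: gates 17-20 undo each other exactly, leaving only the rest of the circuit to track.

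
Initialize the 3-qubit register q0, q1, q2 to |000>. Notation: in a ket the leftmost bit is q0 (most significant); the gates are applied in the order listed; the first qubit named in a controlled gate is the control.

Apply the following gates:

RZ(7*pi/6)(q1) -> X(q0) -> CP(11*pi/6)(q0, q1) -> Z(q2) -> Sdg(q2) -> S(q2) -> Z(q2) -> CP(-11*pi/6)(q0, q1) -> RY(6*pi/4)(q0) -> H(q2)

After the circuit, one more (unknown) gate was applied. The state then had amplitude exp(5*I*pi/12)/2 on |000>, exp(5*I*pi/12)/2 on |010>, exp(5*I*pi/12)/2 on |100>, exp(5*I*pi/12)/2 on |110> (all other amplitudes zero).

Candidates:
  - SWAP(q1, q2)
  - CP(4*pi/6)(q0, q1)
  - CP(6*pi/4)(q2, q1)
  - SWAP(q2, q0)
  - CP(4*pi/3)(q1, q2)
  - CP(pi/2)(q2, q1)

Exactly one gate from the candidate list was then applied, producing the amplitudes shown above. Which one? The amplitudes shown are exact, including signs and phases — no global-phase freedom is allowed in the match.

It was SWAP(q1, q2) that produced the state shown.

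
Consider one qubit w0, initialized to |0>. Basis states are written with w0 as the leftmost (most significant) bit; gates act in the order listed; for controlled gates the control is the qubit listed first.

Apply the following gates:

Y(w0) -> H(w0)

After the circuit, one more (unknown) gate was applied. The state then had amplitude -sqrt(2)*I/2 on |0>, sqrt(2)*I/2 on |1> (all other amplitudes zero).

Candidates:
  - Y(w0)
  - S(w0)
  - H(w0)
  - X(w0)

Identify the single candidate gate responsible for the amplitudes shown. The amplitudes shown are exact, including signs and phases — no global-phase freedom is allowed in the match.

It was X(w0) that produced the state shown.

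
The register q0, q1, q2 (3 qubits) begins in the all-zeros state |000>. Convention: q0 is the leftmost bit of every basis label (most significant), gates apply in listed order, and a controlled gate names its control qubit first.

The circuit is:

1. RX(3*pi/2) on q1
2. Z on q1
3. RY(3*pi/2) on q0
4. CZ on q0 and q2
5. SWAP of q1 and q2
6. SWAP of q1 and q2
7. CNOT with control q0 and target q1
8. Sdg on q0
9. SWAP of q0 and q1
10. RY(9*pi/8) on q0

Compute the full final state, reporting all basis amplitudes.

After the circuit, the state carries amplitude -sin(pi/16)/2 + I*cos(pi/16)/2 on |000>, 0 on |001>, -sin(pi/16)/2 - I*cos(pi/16)/2 on |010>, 0 on |011>, exp(I*pi/16)/2 on |100>, 0 on |101>, -exp(15*I*pi/16)/2 on |110>, 0 on |111>. Key observation: steps 5-6 multiply out to the identity, so the circuit reduces to the remaining gates.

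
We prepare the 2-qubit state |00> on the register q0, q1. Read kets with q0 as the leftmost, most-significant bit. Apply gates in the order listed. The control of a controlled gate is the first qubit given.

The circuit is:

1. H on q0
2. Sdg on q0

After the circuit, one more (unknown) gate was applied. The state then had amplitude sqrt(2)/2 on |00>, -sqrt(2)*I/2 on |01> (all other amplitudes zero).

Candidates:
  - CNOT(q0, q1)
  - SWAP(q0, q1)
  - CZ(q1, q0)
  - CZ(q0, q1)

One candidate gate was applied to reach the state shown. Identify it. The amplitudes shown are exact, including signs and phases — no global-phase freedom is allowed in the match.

The unique candidate consistent with the amplitudes is SWAP(q0, q1).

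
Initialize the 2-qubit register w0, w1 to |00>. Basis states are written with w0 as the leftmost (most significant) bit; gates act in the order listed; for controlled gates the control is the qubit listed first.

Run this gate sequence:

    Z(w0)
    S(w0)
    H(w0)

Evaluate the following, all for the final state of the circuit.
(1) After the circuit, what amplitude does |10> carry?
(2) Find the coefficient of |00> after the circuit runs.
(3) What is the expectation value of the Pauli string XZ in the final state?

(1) |10> carries amplitude sqrt(2)/2 in the final state.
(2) The amplitude on |00> is sqrt(2)/2.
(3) In the final state, XZ has expectation 1.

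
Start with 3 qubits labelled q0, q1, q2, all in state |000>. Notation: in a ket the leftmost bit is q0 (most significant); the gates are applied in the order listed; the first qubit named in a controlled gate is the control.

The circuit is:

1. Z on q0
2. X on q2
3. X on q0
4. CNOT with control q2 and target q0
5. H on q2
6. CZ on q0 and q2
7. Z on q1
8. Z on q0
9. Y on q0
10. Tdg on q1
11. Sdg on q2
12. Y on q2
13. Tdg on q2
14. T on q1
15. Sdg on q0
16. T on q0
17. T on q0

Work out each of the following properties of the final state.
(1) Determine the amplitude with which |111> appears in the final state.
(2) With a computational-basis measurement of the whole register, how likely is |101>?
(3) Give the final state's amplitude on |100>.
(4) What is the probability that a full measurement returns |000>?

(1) The final state's coefficient on |111> equals 0.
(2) A full measurement returns |101> with probability 1/2.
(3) The final state's coefficient on |100> equals sqrt(2)*I/2.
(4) A full measurement returns |000> with probability 0.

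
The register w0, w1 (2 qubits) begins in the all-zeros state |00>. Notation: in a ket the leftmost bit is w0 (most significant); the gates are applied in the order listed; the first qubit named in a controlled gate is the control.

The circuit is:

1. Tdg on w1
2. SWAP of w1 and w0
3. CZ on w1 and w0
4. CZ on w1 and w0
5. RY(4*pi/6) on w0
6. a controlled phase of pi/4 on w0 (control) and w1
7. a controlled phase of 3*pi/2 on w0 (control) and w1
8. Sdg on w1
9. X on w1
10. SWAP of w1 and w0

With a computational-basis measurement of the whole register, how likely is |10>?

The probability of measuring |10> is 1/4.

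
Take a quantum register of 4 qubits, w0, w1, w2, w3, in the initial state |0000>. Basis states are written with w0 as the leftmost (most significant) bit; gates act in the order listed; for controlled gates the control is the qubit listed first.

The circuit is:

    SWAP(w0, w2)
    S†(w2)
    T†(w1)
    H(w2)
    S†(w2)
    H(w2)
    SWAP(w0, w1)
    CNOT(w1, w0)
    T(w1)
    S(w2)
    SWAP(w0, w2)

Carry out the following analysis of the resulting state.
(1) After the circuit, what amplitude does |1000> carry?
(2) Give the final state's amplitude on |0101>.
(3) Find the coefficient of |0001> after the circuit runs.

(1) |1000> carries amplitude -1/2 + I/2 in the final state.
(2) |0101> carries amplitude 0 in the final state.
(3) The final state's coefficient on |0001> equals 0.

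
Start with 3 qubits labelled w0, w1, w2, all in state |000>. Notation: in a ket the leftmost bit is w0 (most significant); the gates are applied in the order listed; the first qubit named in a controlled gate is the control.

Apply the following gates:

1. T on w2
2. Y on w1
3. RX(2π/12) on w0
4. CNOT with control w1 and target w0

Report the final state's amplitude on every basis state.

The resulting statevector has amplitude -sqrt(2)/4 + sqrt(6)/4 on |010>, I*(sqrt(2) + sqrt(6))/4 on |110>, and 0 on every other basis state.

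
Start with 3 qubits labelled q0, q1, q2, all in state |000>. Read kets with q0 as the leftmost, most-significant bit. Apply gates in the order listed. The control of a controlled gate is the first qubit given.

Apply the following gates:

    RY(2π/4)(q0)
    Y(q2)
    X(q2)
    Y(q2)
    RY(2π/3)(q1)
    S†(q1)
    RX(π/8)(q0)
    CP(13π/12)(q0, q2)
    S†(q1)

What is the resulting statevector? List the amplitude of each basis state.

After the circuit, the state carries amplitude 0 on |000>, sqrt(2)*exp(15*I*pi/16)/4 on |001>, 0 on |010>, -sqrt(6)*exp(15*I*pi/16)/4 on |011>, 0 on |100>, sqrt(2)*exp(I*pi/48)/4 on |101>, 0 on |110>, -sqrt(6)*exp(I*pi/48)/4 on |111>.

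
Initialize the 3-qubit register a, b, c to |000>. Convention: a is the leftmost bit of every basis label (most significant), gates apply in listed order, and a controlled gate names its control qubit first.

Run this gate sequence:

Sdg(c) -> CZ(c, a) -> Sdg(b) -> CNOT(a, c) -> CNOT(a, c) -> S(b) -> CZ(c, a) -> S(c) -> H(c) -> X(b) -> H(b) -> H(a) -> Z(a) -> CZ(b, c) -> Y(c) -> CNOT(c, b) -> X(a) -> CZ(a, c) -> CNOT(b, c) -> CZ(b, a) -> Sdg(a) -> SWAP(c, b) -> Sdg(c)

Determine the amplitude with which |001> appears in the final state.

The final state's coefficient on |001> equals -sqrt(2)/4.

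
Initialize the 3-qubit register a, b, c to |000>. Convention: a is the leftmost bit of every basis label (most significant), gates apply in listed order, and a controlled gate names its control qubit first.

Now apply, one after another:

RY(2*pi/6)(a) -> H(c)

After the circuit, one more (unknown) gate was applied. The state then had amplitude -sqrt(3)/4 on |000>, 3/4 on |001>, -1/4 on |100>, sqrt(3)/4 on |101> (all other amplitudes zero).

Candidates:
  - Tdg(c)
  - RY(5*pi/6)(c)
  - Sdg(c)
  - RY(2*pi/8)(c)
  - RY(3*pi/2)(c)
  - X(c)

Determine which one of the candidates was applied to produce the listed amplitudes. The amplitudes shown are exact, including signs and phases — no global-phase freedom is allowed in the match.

The unique candidate consistent with the amplitudes is RY(5*pi/6)(c).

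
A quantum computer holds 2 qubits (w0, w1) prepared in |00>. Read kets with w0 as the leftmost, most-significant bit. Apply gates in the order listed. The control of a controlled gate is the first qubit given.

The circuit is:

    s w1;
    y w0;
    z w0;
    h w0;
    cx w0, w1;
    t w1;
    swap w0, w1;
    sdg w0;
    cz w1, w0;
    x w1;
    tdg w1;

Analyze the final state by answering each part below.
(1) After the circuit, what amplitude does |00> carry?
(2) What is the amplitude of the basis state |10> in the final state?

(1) The amplitude on |00> is 0.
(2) The amplitude on |10> is -sqrt(2)*exp(I*pi/4)/2.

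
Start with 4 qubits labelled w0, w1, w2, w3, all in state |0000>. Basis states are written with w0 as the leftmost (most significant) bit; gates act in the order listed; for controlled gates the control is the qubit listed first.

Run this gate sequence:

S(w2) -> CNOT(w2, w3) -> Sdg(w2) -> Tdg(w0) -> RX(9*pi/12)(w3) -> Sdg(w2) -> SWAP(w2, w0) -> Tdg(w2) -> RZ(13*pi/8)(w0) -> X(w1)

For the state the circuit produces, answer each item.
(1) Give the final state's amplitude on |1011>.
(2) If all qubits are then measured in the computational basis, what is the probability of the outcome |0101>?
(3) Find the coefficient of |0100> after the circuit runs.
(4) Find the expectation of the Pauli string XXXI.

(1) The final state's coefficient on |1011> equals 0.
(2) Outcome |0101> occurs with probability sqrt(2)/4 + 1/2.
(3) The amplitude on |0100> is -sqrt(2 - sqrt(2))*exp(3*I*pi/16)/2.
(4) The expectation value of XXXI is 0.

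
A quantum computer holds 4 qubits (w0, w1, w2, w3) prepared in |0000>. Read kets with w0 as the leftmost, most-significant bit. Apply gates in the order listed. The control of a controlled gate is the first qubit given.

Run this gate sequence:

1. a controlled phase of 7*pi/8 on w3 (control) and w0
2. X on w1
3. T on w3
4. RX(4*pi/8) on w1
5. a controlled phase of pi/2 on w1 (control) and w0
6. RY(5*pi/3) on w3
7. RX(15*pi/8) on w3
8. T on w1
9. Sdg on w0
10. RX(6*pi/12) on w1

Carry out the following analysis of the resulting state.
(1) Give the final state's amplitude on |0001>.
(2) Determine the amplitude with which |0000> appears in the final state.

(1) The final state's coefficient on |0001> equals sqrt(3)*sin(pi/16)/4 + sqrt(3)*exp(I*pi/4)*sin(pi/16)/4 + I*exp(I*pi/4)*cos(pi/16)/4 + I*cos(pi/16)/4.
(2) The amplitude on |0000> is -sin(pi/16)/4 - sqrt(3)*I*cos(pi/16)/4 - sqrt(3)*I*exp(I*pi/4)*cos(pi/16)/4 - exp(I*pi/4)*sin(pi/16)/4.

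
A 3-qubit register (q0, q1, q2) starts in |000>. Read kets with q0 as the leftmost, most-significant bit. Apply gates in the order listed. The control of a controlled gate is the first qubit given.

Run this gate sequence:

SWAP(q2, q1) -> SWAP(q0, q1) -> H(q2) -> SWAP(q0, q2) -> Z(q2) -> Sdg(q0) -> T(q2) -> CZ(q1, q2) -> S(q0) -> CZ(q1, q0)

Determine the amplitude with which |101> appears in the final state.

The amplitude on |101> is 0.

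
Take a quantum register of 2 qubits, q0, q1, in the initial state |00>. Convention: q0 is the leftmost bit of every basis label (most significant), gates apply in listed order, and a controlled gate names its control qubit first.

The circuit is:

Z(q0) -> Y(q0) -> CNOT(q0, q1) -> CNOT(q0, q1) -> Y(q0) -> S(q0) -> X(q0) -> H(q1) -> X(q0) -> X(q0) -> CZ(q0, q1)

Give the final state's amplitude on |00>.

|00> carries amplitude 0 in the final state. Key observation: the block from step 2 through step 5 cancels to the identity and can be dropped.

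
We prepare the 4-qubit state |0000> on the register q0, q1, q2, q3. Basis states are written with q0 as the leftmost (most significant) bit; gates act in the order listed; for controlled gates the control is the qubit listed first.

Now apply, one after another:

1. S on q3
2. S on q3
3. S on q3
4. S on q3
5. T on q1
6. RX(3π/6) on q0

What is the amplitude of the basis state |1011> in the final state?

|1011> carries amplitude 0 in the final state. Key observation: the block from step 1 through step 4 cancels to the identity and can be dropped.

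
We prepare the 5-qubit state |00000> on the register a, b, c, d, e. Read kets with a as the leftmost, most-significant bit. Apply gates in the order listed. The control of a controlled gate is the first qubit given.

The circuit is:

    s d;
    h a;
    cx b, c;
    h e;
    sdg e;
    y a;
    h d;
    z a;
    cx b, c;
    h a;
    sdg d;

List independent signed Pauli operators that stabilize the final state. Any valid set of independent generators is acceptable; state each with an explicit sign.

One valid set of independent stabilizer generators is -IIIYI, -IIIIY, +ZIIII, +IZIII, +IIZII (any independent generating set of the same group is equally correct).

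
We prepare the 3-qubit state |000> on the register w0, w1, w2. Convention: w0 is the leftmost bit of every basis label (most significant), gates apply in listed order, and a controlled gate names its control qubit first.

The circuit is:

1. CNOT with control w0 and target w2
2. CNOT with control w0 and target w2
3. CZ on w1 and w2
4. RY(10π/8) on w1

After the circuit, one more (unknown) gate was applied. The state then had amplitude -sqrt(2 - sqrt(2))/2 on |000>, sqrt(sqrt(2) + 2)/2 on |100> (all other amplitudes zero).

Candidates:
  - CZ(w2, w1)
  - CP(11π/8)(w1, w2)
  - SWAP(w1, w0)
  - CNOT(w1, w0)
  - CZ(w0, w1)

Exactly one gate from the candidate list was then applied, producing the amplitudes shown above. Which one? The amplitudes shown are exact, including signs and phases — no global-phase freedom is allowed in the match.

It was SWAP(w1, w0) that produced the state shown.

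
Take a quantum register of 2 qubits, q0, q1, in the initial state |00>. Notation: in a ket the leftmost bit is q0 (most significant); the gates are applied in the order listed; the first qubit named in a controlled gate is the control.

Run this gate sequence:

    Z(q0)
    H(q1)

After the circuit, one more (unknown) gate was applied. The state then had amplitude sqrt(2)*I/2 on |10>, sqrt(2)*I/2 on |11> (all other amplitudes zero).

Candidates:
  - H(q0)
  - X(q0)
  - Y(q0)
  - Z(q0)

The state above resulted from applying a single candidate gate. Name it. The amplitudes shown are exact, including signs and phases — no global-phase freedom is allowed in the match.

The unique candidate consistent with the amplitudes is Y(q0).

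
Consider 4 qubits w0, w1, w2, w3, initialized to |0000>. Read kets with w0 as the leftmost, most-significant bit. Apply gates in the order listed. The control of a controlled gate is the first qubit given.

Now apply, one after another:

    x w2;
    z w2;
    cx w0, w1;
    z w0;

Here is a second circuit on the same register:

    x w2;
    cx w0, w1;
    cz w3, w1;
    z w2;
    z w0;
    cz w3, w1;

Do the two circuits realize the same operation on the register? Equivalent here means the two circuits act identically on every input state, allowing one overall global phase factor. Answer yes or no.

Yes: on every input state the two circuits agree up to one overall phase factor.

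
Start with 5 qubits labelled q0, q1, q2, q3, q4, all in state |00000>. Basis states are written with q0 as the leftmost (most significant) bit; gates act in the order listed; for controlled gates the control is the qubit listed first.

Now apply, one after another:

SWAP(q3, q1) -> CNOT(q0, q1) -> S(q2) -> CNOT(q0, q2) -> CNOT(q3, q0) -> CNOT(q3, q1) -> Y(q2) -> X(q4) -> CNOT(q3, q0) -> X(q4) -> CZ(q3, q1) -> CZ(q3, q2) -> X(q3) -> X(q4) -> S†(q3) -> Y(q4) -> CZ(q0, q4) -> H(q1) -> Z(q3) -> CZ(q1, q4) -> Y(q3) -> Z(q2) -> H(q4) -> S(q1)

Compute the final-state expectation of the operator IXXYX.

In the final state, IXXYX has expectation 0.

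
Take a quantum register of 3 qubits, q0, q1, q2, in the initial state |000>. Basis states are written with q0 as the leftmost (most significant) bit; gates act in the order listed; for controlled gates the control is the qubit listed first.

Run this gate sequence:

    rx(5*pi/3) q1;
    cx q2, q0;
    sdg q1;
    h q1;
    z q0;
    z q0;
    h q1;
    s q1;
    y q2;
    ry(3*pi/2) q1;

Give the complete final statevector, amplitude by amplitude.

The resulting statevector has amplitude -sqrt(2)/4 + sqrt(6)*I/4 on |001>, -sqrt(2)/4 - sqrt(6)*I/4 on |011>, and 0 on every other basis state.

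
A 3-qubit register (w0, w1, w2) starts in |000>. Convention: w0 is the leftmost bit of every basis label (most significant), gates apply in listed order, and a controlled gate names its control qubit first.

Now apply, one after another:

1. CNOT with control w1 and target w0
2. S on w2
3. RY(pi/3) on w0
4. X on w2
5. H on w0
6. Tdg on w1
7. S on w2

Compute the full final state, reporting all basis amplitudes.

The final amplitudes are I*(sqrt(2) + sqrt(6))/4 on |001>, I*(-sqrt(2) + sqrt(6))/4 on |101>, and 0 on every other basis state.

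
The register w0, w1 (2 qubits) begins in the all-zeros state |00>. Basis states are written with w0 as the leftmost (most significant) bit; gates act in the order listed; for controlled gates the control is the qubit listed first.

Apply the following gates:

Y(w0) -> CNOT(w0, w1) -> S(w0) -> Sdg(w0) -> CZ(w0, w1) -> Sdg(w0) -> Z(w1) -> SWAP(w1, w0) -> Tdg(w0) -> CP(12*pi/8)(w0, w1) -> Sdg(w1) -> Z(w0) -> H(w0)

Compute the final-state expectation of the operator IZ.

The expectation value of IZ is -1. Key observation: steps 3-4 multiply out to the identity, so the circuit reduces to the remaining gates.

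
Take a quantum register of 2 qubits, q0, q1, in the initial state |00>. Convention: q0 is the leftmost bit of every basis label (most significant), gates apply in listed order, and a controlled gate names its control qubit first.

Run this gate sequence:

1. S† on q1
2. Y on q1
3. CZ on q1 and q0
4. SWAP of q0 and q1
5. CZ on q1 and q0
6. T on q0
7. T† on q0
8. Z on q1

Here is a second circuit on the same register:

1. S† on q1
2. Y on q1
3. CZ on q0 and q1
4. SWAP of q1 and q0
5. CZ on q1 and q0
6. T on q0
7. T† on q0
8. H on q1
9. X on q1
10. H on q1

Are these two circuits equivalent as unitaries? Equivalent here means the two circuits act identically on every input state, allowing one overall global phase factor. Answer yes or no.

Yes, they are equivalent — the unitaries differ by at most a global phase.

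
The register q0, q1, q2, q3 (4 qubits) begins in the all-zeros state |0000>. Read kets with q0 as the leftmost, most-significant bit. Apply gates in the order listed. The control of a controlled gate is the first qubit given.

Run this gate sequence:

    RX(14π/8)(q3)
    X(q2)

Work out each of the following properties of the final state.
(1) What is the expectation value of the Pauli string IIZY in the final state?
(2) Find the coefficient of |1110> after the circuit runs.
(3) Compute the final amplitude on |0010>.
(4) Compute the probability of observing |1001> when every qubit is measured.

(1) In the final state, IIZY has expectation -sqrt(2)/2.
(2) The final state's coefficient on |1110> equals 0.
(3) The final state's coefficient on |0010> equals -sqrt(sqrt(2) + 2)/2.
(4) Outcome |1001> occurs with probability 0.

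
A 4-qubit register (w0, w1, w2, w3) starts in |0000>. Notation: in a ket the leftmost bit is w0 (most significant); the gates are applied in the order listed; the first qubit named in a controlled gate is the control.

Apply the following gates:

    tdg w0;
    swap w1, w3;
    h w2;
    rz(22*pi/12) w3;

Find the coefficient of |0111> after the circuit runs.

The final state's coefficient on |0111> equals 0.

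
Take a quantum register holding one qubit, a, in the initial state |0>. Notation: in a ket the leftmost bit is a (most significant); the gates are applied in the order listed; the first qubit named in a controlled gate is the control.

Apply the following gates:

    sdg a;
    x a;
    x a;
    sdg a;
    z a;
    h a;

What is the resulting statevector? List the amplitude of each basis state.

The resulting statevector has amplitude sqrt(2)/2 on |0>, sqrt(2)/2 on |1>.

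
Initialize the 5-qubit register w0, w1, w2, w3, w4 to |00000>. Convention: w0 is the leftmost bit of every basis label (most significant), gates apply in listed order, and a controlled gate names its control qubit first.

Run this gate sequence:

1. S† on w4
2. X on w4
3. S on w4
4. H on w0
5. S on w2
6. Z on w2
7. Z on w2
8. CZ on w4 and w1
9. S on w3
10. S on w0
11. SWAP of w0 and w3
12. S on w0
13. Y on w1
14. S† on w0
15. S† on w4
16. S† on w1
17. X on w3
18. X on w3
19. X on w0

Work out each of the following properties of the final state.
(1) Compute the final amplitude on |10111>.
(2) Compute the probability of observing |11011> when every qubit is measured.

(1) |10111> carries amplitude 0 in the final state. Key observation: the block from step 17 through step 18 cancels to the identity and can be dropped.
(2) A full measurement returns |11011> with probability 1/2.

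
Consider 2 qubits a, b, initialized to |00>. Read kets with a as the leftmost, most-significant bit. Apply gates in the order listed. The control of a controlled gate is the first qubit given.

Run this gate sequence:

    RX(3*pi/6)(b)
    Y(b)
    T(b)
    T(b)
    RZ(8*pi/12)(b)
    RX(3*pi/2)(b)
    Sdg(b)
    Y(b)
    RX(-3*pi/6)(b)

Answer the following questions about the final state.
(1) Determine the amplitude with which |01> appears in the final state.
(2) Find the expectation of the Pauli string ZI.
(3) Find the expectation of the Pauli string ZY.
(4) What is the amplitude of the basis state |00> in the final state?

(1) The amplitude on |01> is sqrt(2)*(-exp(I*pi/3) - exp(2*I*pi/3) - exp(5*I*pi/6) + exp(I*pi/6))/4.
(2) In the final state, ZI has expectation 1.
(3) The expectation value of ZY is sqrt(3)/2.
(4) The final state's coefficient on |00> equals sqrt(2)*(-exp(I*pi/3) - exp(I*pi/6) - exp(5*I*pi/6) + exp(2*I*pi/3))/4.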